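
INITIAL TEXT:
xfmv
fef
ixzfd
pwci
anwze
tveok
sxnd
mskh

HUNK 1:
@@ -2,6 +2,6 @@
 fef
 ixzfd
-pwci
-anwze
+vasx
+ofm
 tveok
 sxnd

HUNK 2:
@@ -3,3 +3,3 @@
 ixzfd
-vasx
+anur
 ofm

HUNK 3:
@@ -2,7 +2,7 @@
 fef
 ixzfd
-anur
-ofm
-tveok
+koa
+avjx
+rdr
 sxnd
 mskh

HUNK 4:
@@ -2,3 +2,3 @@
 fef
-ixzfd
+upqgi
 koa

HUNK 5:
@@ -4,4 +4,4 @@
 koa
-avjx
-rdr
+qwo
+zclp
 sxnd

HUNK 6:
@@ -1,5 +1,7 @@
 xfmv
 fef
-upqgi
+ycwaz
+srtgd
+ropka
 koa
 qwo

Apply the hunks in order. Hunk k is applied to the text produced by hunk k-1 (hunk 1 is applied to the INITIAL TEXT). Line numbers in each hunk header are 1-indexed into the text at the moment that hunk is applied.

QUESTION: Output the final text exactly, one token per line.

Answer: xfmv
fef
ycwaz
srtgd
ropka
koa
qwo
zclp
sxnd
mskh

Derivation:
Hunk 1: at line 2 remove [pwci,anwze] add [vasx,ofm] -> 8 lines: xfmv fef ixzfd vasx ofm tveok sxnd mskh
Hunk 2: at line 3 remove [vasx] add [anur] -> 8 lines: xfmv fef ixzfd anur ofm tveok sxnd mskh
Hunk 3: at line 2 remove [anur,ofm,tveok] add [koa,avjx,rdr] -> 8 lines: xfmv fef ixzfd koa avjx rdr sxnd mskh
Hunk 4: at line 2 remove [ixzfd] add [upqgi] -> 8 lines: xfmv fef upqgi koa avjx rdr sxnd mskh
Hunk 5: at line 4 remove [avjx,rdr] add [qwo,zclp] -> 8 lines: xfmv fef upqgi koa qwo zclp sxnd mskh
Hunk 6: at line 1 remove [upqgi] add [ycwaz,srtgd,ropka] -> 10 lines: xfmv fef ycwaz srtgd ropka koa qwo zclp sxnd mskh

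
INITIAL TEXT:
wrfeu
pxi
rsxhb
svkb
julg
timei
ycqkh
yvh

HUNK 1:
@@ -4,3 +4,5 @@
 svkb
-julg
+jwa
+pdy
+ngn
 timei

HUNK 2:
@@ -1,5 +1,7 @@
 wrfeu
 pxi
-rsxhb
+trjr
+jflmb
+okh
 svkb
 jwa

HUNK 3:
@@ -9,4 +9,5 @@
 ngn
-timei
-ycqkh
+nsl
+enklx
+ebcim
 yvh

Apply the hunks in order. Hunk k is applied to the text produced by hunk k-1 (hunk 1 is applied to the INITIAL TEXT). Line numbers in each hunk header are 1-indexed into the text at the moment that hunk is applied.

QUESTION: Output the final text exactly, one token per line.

Answer: wrfeu
pxi
trjr
jflmb
okh
svkb
jwa
pdy
ngn
nsl
enklx
ebcim
yvh

Derivation:
Hunk 1: at line 4 remove [julg] add [jwa,pdy,ngn] -> 10 lines: wrfeu pxi rsxhb svkb jwa pdy ngn timei ycqkh yvh
Hunk 2: at line 1 remove [rsxhb] add [trjr,jflmb,okh] -> 12 lines: wrfeu pxi trjr jflmb okh svkb jwa pdy ngn timei ycqkh yvh
Hunk 3: at line 9 remove [timei,ycqkh] add [nsl,enklx,ebcim] -> 13 lines: wrfeu pxi trjr jflmb okh svkb jwa pdy ngn nsl enklx ebcim yvh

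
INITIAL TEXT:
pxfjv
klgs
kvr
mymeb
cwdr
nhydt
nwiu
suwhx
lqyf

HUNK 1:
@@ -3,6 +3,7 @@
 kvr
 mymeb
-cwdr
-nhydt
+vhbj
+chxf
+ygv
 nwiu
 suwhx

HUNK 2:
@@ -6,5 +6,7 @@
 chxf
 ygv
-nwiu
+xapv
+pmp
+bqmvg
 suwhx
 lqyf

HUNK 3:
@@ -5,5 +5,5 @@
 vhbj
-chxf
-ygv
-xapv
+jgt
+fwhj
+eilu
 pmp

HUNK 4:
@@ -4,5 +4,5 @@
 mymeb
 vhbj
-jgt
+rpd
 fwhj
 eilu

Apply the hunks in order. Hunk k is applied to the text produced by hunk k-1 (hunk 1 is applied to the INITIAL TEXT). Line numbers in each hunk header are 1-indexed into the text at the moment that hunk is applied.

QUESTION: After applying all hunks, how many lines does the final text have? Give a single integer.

Answer: 12

Derivation:
Hunk 1: at line 3 remove [cwdr,nhydt] add [vhbj,chxf,ygv] -> 10 lines: pxfjv klgs kvr mymeb vhbj chxf ygv nwiu suwhx lqyf
Hunk 2: at line 6 remove [nwiu] add [xapv,pmp,bqmvg] -> 12 lines: pxfjv klgs kvr mymeb vhbj chxf ygv xapv pmp bqmvg suwhx lqyf
Hunk 3: at line 5 remove [chxf,ygv,xapv] add [jgt,fwhj,eilu] -> 12 lines: pxfjv klgs kvr mymeb vhbj jgt fwhj eilu pmp bqmvg suwhx lqyf
Hunk 4: at line 4 remove [jgt] add [rpd] -> 12 lines: pxfjv klgs kvr mymeb vhbj rpd fwhj eilu pmp bqmvg suwhx lqyf
Final line count: 12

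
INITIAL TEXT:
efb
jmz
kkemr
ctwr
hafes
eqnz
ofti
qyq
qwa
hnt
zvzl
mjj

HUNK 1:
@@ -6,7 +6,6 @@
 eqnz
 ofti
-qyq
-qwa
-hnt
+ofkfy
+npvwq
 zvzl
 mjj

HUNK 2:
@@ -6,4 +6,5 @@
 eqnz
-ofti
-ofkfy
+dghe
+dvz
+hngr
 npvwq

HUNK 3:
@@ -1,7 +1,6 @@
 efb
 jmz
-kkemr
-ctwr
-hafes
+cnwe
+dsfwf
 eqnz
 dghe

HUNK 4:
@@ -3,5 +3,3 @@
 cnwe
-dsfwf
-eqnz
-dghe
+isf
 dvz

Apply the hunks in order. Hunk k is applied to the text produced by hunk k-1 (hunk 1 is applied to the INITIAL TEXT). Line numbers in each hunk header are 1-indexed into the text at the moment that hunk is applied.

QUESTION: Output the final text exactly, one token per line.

Hunk 1: at line 6 remove [qyq,qwa,hnt] add [ofkfy,npvwq] -> 11 lines: efb jmz kkemr ctwr hafes eqnz ofti ofkfy npvwq zvzl mjj
Hunk 2: at line 6 remove [ofti,ofkfy] add [dghe,dvz,hngr] -> 12 lines: efb jmz kkemr ctwr hafes eqnz dghe dvz hngr npvwq zvzl mjj
Hunk 3: at line 1 remove [kkemr,ctwr,hafes] add [cnwe,dsfwf] -> 11 lines: efb jmz cnwe dsfwf eqnz dghe dvz hngr npvwq zvzl mjj
Hunk 4: at line 3 remove [dsfwf,eqnz,dghe] add [isf] -> 9 lines: efb jmz cnwe isf dvz hngr npvwq zvzl mjj

Answer: efb
jmz
cnwe
isf
dvz
hngr
npvwq
zvzl
mjj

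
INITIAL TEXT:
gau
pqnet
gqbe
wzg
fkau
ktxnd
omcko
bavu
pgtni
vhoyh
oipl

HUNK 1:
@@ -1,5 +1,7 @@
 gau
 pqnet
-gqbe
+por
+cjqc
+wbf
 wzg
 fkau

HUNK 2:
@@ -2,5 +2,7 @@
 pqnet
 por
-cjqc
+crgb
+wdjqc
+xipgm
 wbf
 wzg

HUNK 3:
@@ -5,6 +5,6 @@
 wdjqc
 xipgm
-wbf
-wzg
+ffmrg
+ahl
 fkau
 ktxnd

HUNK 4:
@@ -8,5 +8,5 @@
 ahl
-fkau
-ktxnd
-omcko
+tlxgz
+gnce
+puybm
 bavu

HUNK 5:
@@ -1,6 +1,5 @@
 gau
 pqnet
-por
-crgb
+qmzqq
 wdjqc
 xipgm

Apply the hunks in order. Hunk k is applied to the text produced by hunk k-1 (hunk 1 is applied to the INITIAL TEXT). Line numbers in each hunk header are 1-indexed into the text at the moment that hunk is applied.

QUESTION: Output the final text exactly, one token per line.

Answer: gau
pqnet
qmzqq
wdjqc
xipgm
ffmrg
ahl
tlxgz
gnce
puybm
bavu
pgtni
vhoyh
oipl

Derivation:
Hunk 1: at line 1 remove [gqbe] add [por,cjqc,wbf] -> 13 lines: gau pqnet por cjqc wbf wzg fkau ktxnd omcko bavu pgtni vhoyh oipl
Hunk 2: at line 2 remove [cjqc] add [crgb,wdjqc,xipgm] -> 15 lines: gau pqnet por crgb wdjqc xipgm wbf wzg fkau ktxnd omcko bavu pgtni vhoyh oipl
Hunk 3: at line 5 remove [wbf,wzg] add [ffmrg,ahl] -> 15 lines: gau pqnet por crgb wdjqc xipgm ffmrg ahl fkau ktxnd omcko bavu pgtni vhoyh oipl
Hunk 4: at line 8 remove [fkau,ktxnd,omcko] add [tlxgz,gnce,puybm] -> 15 lines: gau pqnet por crgb wdjqc xipgm ffmrg ahl tlxgz gnce puybm bavu pgtni vhoyh oipl
Hunk 5: at line 1 remove [por,crgb] add [qmzqq] -> 14 lines: gau pqnet qmzqq wdjqc xipgm ffmrg ahl tlxgz gnce puybm bavu pgtni vhoyh oipl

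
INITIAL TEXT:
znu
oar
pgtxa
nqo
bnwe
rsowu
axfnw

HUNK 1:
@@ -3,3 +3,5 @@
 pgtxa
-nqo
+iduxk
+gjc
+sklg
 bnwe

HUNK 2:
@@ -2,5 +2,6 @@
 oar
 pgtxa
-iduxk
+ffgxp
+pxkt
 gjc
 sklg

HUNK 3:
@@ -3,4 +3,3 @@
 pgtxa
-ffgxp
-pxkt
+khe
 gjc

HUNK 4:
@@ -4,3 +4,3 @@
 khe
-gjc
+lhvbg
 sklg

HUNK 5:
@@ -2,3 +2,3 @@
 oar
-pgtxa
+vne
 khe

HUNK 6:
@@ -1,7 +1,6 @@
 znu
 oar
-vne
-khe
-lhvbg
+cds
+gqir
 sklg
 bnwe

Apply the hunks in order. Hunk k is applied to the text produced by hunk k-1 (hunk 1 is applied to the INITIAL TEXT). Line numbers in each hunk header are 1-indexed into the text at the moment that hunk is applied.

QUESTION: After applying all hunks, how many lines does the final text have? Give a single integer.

Hunk 1: at line 3 remove [nqo] add [iduxk,gjc,sklg] -> 9 lines: znu oar pgtxa iduxk gjc sklg bnwe rsowu axfnw
Hunk 2: at line 2 remove [iduxk] add [ffgxp,pxkt] -> 10 lines: znu oar pgtxa ffgxp pxkt gjc sklg bnwe rsowu axfnw
Hunk 3: at line 3 remove [ffgxp,pxkt] add [khe] -> 9 lines: znu oar pgtxa khe gjc sklg bnwe rsowu axfnw
Hunk 4: at line 4 remove [gjc] add [lhvbg] -> 9 lines: znu oar pgtxa khe lhvbg sklg bnwe rsowu axfnw
Hunk 5: at line 2 remove [pgtxa] add [vne] -> 9 lines: znu oar vne khe lhvbg sklg bnwe rsowu axfnw
Hunk 6: at line 1 remove [vne,khe,lhvbg] add [cds,gqir] -> 8 lines: znu oar cds gqir sklg bnwe rsowu axfnw
Final line count: 8

Answer: 8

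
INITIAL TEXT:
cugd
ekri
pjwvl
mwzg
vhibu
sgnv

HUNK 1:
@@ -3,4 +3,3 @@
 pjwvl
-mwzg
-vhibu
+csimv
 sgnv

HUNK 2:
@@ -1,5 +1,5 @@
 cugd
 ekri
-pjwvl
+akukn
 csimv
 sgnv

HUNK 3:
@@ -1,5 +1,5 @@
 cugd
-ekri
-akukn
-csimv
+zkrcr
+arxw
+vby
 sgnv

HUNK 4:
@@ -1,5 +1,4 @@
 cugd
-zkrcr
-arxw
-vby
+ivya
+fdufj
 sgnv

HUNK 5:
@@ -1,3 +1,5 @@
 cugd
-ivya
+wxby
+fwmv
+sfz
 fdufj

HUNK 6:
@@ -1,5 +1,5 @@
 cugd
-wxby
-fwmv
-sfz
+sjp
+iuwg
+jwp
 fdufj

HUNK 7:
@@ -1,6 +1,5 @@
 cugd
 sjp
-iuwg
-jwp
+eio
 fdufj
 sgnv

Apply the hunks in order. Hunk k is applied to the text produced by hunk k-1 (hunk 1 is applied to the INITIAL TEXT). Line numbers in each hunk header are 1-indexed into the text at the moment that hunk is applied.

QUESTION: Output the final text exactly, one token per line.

Hunk 1: at line 3 remove [mwzg,vhibu] add [csimv] -> 5 lines: cugd ekri pjwvl csimv sgnv
Hunk 2: at line 1 remove [pjwvl] add [akukn] -> 5 lines: cugd ekri akukn csimv sgnv
Hunk 3: at line 1 remove [ekri,akukn,csimv] add [zkrcr,arxw,vby] -> 5 lines: cugd zkrcr arxw vby sgnv
Hunk 4: at line 1 remove [zkrcr,arxw,vby] add [ivya,fdufj] -> 4 lines: cugd ivya fdufj sgnv
Hunk 5: at line 1 remove [ivya] add [wxby,fwmv,sfz] -> 6 lines: cugd wxby fwmv sfz fdufj sgnv
Hunk 6: at line 1 remove [wxby,fwmv,sfz] add [sjp,iuwg,jwp] -> 6 lines: cugd sjp iuwg jwp fdufj sgnv
Hunk 7: at line 1 remove [iuwg,jwp] add [eio] -> 5 lines: cugd sjp eio fdufj sgnv

Answer: cugd
sjp
eio
fdufj
sgnv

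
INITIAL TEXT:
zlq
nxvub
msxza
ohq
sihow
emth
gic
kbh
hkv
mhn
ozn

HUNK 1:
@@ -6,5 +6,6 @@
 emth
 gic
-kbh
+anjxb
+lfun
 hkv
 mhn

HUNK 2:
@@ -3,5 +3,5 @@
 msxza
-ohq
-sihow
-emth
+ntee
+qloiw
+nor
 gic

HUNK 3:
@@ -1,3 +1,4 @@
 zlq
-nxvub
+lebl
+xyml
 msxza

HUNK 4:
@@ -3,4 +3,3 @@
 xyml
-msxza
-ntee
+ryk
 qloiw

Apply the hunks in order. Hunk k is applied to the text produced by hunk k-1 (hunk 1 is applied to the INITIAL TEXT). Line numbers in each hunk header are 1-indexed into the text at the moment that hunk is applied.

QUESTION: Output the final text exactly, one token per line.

Answer: zlq
lebl
xyml
ryk
qloiw
nor
gic
anjxb
lfun
hkv
mhn
ozn

Derivation:
Hunk 1: at line 6 remove [kbh] add [anjxb,lfun] -> 12 lines: zlq nxvub msxza ohq sihow emth gic anjxb lfun hkv mhn ozn
Hunk 2: at line 3 remove [ohq,sihow,emth] add [ntee,qloiw,nor] -> 12 lines: zlq nxvub msxza ntee qloiw nor gic anjxb lfun hkv mhn ozn
Hunk 3: at line 1 remove [nxvub] add [lebl,xyml] -> 13 lines: zlq lebl xyml msxza ntee qloiw nor gic anjxb lfun hkv mhn ozn
Hunk 4: at line 3 remove [msxza,ntee] add [ryk] -> 12 lines: zlq lebl xyml ryk qloiw nor gic anjxb lfun hkv mhn ozn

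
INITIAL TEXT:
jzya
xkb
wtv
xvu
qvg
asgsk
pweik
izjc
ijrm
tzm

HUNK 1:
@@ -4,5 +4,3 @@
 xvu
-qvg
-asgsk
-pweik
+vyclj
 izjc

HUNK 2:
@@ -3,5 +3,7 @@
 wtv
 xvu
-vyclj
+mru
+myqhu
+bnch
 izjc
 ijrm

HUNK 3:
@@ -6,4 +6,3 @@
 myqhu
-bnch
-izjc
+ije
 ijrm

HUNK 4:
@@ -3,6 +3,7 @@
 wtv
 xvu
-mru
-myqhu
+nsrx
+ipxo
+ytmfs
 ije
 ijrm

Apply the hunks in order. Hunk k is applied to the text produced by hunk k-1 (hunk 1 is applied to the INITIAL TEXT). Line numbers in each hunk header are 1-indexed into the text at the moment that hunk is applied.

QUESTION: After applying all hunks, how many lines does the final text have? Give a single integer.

Answer: 10

Derivation:
Hunk 1: at line 4 remove [qvg,asgsk,pweik] add [vyclj] -> 8 lines: jzya xkb wtv xvu vyclj izjc ijrm tzm
Hunk 2: at line 3 remove [vyclj] add [mru,myqhu,bnch] -> 10 lines: jzya xkb wtv xvu mru myqhu bnch izjc ijrm tzm
Hunk 3: at line 6 remove [bnch,izjc] add [ije] -> 9 lines: jzya xkb wtv xvu mru myqhu ije ijrm tzm
Hunk 4: at line 3 remove [mru,myqhu] add [nsrx,ipxo,ytmfs] -> 10 lines: jzya xkb wtv xvu nsrx ipxo ytmfs ije ijrm tzm
Final line count: 10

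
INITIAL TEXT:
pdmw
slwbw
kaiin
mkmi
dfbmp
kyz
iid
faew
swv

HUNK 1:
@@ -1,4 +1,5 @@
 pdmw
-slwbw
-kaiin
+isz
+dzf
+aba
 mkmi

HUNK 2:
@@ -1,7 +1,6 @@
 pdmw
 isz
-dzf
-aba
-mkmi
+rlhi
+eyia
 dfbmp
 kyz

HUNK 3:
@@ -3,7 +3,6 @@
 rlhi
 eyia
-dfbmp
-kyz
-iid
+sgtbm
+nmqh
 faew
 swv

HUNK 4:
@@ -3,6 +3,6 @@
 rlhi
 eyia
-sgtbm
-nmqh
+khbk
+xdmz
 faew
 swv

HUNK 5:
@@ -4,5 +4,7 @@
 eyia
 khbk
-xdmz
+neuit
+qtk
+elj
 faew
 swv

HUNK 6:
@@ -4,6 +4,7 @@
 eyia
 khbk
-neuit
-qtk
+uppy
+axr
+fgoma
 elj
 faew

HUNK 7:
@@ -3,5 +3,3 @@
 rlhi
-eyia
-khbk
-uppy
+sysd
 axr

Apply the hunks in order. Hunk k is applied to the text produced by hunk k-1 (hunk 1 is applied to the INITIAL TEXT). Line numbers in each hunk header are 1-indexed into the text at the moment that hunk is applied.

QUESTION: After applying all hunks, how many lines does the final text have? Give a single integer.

Hunk 1: at line 1 remove [slwbw,kaiin] add [isz,dzf,aba] -> 10 lines: pdmw isz dzf aba mkmi dfbmp kyz iid faew swv
Hunk 2: at line 1 remove [dzf,aba,mkmi] add [rlhi,eyia] -> 9 lines: pdmw isz rlhi eyia dfbmp kyz iid faew swv
Hunk 3: at line 3 remove [dfbmp,kyz,iid] add [sgtbm,nmqh] -> 8 lines: pdmw isz rlhi eyia sgtbm nmqh faew swv
Hunk 4: at line 3 remove [sgtbm,nmqh] add [khbk,xdmz] -> 8 lines: pdmw isz rlhi eyia khbk xdmz faew swv
Hunk 5: at line 4 remove [xdmz] add [neuit,qtk,elj] -> 10 lines: pdmw isz rlhi eyia khbk neuit qtk elj faew swv
Hunk 6: at line 4 remove [neuit,qtk] add [uppy,axr,fgoma] -> 11 lines: pdmw isz rlhi eyia khbk uppy axr fgoma elj faew swv
Hunk 7: at line 3 remove [eyia,khbk,uppy] add [sysd] -> 9 lines: pdmw isz rlhi sysd axr fgoma elj faew swv
Final line count: 9

Answer: 9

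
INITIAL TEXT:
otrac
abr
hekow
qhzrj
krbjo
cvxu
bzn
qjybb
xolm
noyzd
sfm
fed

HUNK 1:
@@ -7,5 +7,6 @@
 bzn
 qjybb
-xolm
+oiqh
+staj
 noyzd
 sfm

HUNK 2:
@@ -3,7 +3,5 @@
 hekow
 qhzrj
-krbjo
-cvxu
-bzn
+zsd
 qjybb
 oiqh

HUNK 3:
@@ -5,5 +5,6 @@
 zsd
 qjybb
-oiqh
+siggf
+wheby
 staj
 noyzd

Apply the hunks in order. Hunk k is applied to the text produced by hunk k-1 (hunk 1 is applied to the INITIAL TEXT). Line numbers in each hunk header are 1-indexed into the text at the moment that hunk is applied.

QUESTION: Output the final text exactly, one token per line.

Answer: otrac
abr
hekow
qhzrj
zsd
qjybb
siggf
wheby
staj
noyzd
sfm
fed

Derivation:
Hunk 1: at line 7 remove [xolm] add [oiqh,staj] -> 13 lines: otrac abr hekow qhzrj krbjo cvxu bzn qjybb oiqh staj noyzd sfm fed
Hunk 2: at line 3 remove [krbjo,cvxu,bzn] add [zsd] -> 11 lines: otrac abr hekow qhzrj zsd qjybb oiqh staj noyzd sfm fed
Hunk 3: at line 5 remove [oiqh] add [siggf,wheby] -> 12 lines: otrac abr hekow qhzrj zsd qjybb siggf wheby staj noyzd sfm fed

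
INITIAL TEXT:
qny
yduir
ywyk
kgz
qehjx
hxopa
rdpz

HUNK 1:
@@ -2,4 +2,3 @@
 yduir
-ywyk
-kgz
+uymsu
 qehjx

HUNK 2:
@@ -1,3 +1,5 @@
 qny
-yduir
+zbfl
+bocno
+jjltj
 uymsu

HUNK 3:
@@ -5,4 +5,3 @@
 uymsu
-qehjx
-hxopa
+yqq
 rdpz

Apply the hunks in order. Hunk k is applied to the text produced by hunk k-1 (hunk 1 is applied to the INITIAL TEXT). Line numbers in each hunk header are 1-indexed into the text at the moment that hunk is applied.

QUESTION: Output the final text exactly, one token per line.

Hunk 1: at line 2 remove [ywyk,kgz] add [uymsu] -> 6 lines: qny yduir uymsu qehjx hxopa rdpz
Hunk 2: at line 1 remove [yduir] add [zbfl,bocno,jjltj] -> 8 lines: qny zbfl bocno jjltj uymsu qehjx hxopa rdpz
Hunk 3: at line 5 remove [qehjx,hxopa] add [yqq] -> 7 lines: qny zbfl bocno jjltj uymsu yqq rdpz

Answer: qny
zbfl
bocno
jjltj
uymsu
yqq
rdpz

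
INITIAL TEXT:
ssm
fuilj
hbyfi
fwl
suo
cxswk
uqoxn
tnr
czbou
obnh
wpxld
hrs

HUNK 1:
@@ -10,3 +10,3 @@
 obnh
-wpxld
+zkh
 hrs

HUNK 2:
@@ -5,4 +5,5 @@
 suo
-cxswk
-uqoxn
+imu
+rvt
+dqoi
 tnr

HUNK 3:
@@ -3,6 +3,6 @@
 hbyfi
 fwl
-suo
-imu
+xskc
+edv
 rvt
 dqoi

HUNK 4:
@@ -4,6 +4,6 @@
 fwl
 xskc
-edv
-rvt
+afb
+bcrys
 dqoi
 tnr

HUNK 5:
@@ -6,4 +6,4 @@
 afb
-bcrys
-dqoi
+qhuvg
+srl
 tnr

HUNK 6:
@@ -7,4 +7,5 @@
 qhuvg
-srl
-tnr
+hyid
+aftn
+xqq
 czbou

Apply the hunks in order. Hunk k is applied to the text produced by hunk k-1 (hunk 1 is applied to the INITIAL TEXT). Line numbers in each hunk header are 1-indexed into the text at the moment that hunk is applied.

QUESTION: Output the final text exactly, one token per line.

Hunk 1: at line 10 remove [wpxld] add [zkh] -> 12 lines: ssm fuilj hbyfi fwl suo cxswk uqoxn tnr czbou obnh zkh hrs
Hunk 2: at line 5 remove [cxswk,uqoxn] add [imu,rvt,dqoi] -> 13 lines: ssm fuilj hbyfi fwl suo imu rvt dqoi tnr czbou obnh zkh hrs
Hunk 3: at line 3 remove [suo,imu] add [xskc,edv] -> 13 lines: ssm fuilj hbyfi fwl xskc edv rvt dqoi tnr czbou obnh zkh hrs
Hunk 4: at line 4 remove [edv,rvt] add [afb,bcrys] -> 13 lines: ssm fuilj hbyfi fwl xskc afb bcrys dqoi tnr czbou obnh zkh hrs
Hunk 5: at line 6 remove [bcrys,dqoi] add [qhuvg,srl] -> 13 lines: ssm fuilj hbyfi fwl xskc afb qhuvg srl tnr czbou obnh zkh hrs
Hunk 6: at line 7 remove [srl,tnr] add [hyid,aftn,xqq] -> 14 lines: ssm fuilj hbyfi fwl xskc afb qhuvg hyid aftn xqq czbou obnh zkh hrs

Answer: ssm
fuilj
hbyfi
fwl
xskc
afb
qhuvg
hyid
aftn
xqq
czbou
obnh
zkh
hrs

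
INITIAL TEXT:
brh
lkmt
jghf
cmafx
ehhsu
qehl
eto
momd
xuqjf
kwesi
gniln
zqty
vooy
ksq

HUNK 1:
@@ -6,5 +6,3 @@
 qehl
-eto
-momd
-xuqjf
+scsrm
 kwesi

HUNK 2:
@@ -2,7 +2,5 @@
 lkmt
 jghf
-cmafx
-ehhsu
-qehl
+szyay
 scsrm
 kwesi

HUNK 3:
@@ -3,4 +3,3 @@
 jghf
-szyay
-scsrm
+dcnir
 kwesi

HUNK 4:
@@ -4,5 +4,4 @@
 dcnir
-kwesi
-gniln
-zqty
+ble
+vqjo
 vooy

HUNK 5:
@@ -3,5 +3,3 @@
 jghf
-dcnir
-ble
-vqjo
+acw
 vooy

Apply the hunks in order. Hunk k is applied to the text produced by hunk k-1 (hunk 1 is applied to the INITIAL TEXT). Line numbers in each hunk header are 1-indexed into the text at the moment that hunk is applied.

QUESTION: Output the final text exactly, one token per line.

Answer: brh
lkmt
jghf
acw
vooy
ksq

Derivation:
Hunk 1: at line 6 remove [eto,momd,xuqjf] add [scsrm] -> 12 lines: brh lkmt jghf cmafx ehhsu qehl scsrm kwesi gniln zqty vooy ksq
Hunk 2: at line 2 remove [cmafx,ehhsu,qehl] add [szyay] -> 10 lines: brh lkmt jghf szyay scsrm kwesi gniln zqty vooy ksq
Hunk 3: at line 3 remove [szyay,scsrm] add [dcnir] -> 9 lines: brh lkmt jghf dcnir kwesi gniln zqty vooy ksq
Hunk 4: at line 4 remove [kwesi,gniln,zqty] add [ble,vqjo] -> 8 lines: brh lkmt jghf dcnir ble vqjo vooy ksq
Hunk 5: at line 3 remove [dcnir,ble,vqjo] add [acw] -> 6 lines: brh lkmt jghf acw vooy ksq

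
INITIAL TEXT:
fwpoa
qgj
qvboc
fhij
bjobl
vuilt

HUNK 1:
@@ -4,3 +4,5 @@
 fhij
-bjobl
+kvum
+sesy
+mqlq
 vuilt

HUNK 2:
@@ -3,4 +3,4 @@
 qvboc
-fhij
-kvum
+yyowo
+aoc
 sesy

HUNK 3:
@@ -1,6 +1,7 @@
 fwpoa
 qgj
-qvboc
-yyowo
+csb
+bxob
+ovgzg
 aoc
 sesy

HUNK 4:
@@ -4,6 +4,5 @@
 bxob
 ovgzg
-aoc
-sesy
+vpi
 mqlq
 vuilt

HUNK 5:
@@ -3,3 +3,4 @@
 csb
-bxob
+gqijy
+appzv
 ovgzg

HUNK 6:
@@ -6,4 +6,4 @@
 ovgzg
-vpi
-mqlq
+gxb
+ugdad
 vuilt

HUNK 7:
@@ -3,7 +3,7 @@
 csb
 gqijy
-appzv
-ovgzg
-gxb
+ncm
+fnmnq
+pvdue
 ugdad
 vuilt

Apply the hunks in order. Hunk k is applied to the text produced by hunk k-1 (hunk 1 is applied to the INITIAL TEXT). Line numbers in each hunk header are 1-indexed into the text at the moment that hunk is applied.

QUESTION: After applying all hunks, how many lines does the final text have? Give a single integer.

Hunk 1: at line 4 remove [bjobl] add [kvum,sesy,mqlq] -> 8 lines: fwpoa qgj qvboc fhij kvum sesy mqlq vuilt
Hunk 2: at line 3 remove [fhij,kvum] add [yyowo,aoc] -> 8 lines: fwpoa qgj qvboc yyowo aoc sesy mqlq vuilt
Hunk 3: at line 1 remove [qvboc,yyowo] add [csb,bxob,ovgzg] -> 9 lines: fwpoa qgj csb bxob ovgzg aoc sesy mqlq vuilt
Hunk 4: at line 4 remove [aoc,sesy] add [vpi] -> 8 lines: fwpoa qgj csb bxob ovgzg vpi mqlq vuilt
Hunk 5: at line 3 remove [bxob] add [gqijy,appzv] -> 9 lines: fwpoa qgj csb gqijy appzv ovgzg vpi mqlq vuilt
Hunk 6: at line 6 remove [vpi,mqlq] add [gxb,ugdad] -> 9 lines: fwpoa qgj csb gqijy appzv ovgzg gxb ugdad vuilt
Hunk 7: at line 3 remove [appzv,ovgzg,gxb] add [ncm,fnmnq,pvdue] -> 9 lines: fwpoa qgj csb gqijy ncm fnmnq pvdue ugdad vuilt
Final line count: 9

Answer: 9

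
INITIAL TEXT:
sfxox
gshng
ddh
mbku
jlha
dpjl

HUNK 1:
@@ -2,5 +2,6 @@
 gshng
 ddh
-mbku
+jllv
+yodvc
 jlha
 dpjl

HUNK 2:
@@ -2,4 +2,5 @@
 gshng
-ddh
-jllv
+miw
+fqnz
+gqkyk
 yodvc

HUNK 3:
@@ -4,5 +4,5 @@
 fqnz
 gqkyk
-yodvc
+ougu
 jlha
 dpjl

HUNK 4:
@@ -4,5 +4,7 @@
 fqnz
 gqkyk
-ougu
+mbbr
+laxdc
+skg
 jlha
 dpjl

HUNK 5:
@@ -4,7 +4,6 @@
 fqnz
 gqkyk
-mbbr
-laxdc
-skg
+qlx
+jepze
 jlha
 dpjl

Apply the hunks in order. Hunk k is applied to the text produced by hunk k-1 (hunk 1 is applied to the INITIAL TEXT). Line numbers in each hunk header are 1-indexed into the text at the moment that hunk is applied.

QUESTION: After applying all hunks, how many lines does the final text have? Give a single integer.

Answer: 9

Derivation:
Hunk 1: at line 2 remove [mbku] add [jllv,yodvc] -> 7 lines: sfxox gshng ddh jllv yodvc jlha dpjl
Hunk 2: at line 2 remove [ddh,jllv] add [miw,fqnz,gqkyk] -> 8 lines: sfxox gshng miw fqnz gqkyk yodvc jlha dpjl
Hunk 3: at line 4 remove [yodvc] add [ougu] -> 8 lines: sfxox gshng miw fqnz gqkyk ougu jlha dpjl
Hunk 4: at line 4 remove [ougu] add [mbbr,laxdc,skg] -> 10 lines: sfxox gshng miw fqnz gqkyk mbbr laxdc skg jlha dpjl
Hunk 5: at line 4 remove [mbbr,laxdc,skg] add [qlx,jepze] -> 9 lines: sfxox gshng miw fqnz gqkyk qlx jepze jlha dpjl
Final line count: 9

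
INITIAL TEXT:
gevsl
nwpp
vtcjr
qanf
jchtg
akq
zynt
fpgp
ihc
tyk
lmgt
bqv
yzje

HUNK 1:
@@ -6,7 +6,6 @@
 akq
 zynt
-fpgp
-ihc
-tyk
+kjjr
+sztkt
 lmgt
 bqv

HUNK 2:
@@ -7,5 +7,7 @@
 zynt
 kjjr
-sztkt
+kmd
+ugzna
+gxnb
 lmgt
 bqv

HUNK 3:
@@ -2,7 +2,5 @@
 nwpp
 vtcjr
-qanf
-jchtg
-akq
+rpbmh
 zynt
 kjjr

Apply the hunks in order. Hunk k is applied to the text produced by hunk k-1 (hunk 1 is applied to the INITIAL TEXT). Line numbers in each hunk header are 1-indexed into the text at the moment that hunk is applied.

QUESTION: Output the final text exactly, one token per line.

Hunk 1: at line 6 remove [fpgp,ihc,tyk] add [kjjr,sztkt] -> 12 lines: gevsl nwpp vtcjr qanf jchtg akq zynt kjjr sztkt lmgt bqv yzje
Hunk 2: at line 7 remove [sztkt] add [kmd,ugzna,gxnb] -> 14 lines: gevsl nwpp vtcjr qanf jchtg akq zynt kjjr kmd ugzna gxnb lmgt bqv yzje
Hunk 3: at line 2 remove [qanf,jchtg,akq] add [rpbmh] -> 12 lines: gevsl nwpp vtcjr rpbmh zynt kjjr kmd ugzna gxnb lmgt bqv yzje

Answer: gevsl
nwpp
vtcjr
rpbmh
zynt
kjjr
kmd
ugzna
gxnb
lmgt
bqv
yzje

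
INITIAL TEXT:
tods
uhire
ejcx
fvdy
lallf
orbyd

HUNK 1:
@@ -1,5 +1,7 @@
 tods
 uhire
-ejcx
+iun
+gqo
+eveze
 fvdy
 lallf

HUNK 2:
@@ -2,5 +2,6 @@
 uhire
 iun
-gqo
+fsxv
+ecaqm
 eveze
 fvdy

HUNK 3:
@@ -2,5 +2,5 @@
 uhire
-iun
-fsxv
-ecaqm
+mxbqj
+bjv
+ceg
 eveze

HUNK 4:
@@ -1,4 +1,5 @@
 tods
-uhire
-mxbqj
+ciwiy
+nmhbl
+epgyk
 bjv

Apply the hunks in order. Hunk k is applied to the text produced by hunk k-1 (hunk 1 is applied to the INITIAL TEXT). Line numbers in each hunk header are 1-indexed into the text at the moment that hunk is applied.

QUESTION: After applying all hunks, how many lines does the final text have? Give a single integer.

Answer: 10

Derivation:
Hunk 1: at line 1 remove [ejcx] add [iun,gqo,eveze] -> 8 lines: tods uhire iun gqo eveze fvdy lallf orbyd
Hunk 2: at line 2 remove [gqo] add [fsxv,ecaqm] -> 9 lines: tods uhire iun fsxv ecaqm eveze fvdy lallf orbyd
Hunk 3: at line 2 remove [iun,fsxv,ecaqm] add [mxbqj,bjv,ceg] -> 9 lines: tods uhire mxbqj bjv ceg eveze fvdy lallf orbyd
Hunk 4: at line 1 remove [uhire,mxbqj] add [ciwiy,nmhbl,epgyk] -> 10 lines: tods ciwiy nmhbl epgyk bjv ceg eveze fvdy lallf orbyd
Final line count: 10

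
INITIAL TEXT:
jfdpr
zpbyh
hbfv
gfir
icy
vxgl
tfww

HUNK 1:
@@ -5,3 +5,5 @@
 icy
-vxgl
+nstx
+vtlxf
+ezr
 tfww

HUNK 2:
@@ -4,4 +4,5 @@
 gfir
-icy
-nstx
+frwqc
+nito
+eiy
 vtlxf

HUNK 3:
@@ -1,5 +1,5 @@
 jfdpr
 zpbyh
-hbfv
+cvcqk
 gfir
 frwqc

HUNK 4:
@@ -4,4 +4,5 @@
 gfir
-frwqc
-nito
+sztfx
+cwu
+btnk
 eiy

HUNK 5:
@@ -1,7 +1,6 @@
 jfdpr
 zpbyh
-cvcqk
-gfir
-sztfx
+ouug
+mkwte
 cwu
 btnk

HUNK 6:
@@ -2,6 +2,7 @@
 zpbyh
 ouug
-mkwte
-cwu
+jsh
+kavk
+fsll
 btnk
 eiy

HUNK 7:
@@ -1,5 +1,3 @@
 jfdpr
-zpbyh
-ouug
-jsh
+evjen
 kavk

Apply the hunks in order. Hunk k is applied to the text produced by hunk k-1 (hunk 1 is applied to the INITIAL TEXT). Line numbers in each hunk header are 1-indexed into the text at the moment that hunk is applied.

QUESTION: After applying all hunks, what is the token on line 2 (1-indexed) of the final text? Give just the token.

Hunk 1: at line 5 remove [vxgl] add [nstx,vtlxf,ezr] -> 9 lines: jfdpr zpbyh hbfv gfir icy nstx vtlxf ezr tfww
Hunk 2: at line 4 remove [icy,nstx] add [frwqc,nito,eiy] -> 10 lines: jfdpr zpbyh hbfv gfir frwqc nito eiy vtlxf ezr tfww
Hunk 3: at line 1 remove [hbfv] add [cvcqk] -> 10 lines: jfdpr zpbyh cvcqk gfir frwqc nito eiy vtlxf ezr tfww
Hunk 4: at line 4 remove [frwqc,nito] add [sztfx,cwu,btnk] -> 11 lines: jfdpr zpbyh cvcqk gfir sztfx cwu btnk eiy vtlxf ezr tfww
Hunk 5: at line 1 remove [cvcqk,gfir,sztfx] add [ouug,mkwte] -> 10 lines: jfdpr zpbyh ouug mkwte cwu btnk eiy vtlxf ezr tfww
Hunk 6: at line 2 remove [mkwte,cwu] add [jsh,kavk,fsll] -> 11 lines: jfdpr zpbyh ouug jsh kavk fsll btnk eiy vtlxf ezr tfww
Hunk 7: at line 1 remove [zpbyh,ouug,jsh] add [evjen] -> 9 lines: jfdpr evjen kavk fsll btnk eiy vtlxf ezr tfww
Final line 2: evjen

Answer: evjen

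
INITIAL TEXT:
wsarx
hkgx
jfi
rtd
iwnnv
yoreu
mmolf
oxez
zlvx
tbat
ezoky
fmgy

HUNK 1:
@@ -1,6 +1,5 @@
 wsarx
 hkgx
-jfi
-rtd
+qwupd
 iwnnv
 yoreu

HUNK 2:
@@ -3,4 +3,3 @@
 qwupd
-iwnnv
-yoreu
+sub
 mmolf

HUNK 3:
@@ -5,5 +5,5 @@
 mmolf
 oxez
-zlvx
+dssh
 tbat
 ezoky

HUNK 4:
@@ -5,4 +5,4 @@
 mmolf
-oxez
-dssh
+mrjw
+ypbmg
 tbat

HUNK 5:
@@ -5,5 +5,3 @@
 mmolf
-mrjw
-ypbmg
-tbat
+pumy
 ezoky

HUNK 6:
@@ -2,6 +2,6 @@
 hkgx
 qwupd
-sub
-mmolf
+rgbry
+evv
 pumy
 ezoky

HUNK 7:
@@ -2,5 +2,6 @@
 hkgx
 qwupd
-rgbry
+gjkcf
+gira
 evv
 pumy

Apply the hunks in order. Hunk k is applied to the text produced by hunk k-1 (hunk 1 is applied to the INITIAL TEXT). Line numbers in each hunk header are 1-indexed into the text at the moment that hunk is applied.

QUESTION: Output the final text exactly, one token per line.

Hunk 1: at line 1 remove [jfi,rtd] add [qwupd] -> 11 lines: wsarx hkgx qwupd iwnnv yoreu mmolf oxez zlvx tbat ezoky fmgy
Hunk 2: at line 3 remove [iwnnv,yoreu] add [sub] -> 10 lines: wsarx hkgx qwupd sub mmolf oxez zlvx tbat ezoky fmgy
Hunk 3: at line 5 remove [zlvx] add [dssh] -> 10 lines: wsarx hkgx qwupd sub mmolf oxez dssh tbat ezoky fmgy
Hunk 4: at line 5 remove [oxez,dssh] add [mrjw,ypbmg] -> 10 lines: wsarx hkgx qwupd sub mmolf mrjw ypbmg tbat ezoky fmgy
Hunk 5: at line 5 remove [mrjw,ypbmg,tbat] add [pumy] -> 8 lines: wsarx hkgx qwupd sub mmolf pumy ezoky fmgy
Hunk 6: at line 2 remove [sub,mmolf] add [rgbry,evv] -> 8 lines: wsarx hkgx qwupd rgbry evv pumy ezoky fmgy
Hunk 7: at line 2 remove [rgbry] add [gjkcf,gira] -> 9 lines: wsarx hkgx qwupd gjkcf gira evv pumy ezoky fmgy

Answer: wsarx
hkgx
qwupd
gjkcf
gira
evv
pumy
ezoky
fmgy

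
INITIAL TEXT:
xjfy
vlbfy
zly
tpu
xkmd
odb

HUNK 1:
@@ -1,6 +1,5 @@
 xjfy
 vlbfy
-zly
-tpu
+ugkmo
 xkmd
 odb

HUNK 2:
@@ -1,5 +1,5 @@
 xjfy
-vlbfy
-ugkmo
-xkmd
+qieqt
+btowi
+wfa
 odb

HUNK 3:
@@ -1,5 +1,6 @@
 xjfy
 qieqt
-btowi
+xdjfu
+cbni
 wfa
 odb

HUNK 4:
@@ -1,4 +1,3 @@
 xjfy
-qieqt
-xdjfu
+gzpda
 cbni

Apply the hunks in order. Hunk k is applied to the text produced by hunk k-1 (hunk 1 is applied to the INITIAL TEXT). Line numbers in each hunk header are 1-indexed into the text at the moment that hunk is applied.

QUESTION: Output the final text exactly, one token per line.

Hunk 1: at line 1 remove [zly,tpu] add [ugkmo] -> 5 lines: xjfy vlbfy ugkmo xkmd odb
Hunk 2: at line 1 remove [vlbfy,ugkmo,xkmd] add [qieqt,btowi,wfa] -> 5 lines: xjfy qieqt btowi wfa odb
Hunk 3: at line 1 remove [btowi] add [xdjfu,cbni] -> 6 lines: xjfy qieqt xdjfu cbni wfa odb
Hunk 4: at line 1 remove [qieqt,xdjfu] add [gzpda] -> 5 lines: xjfy gzpda cbni wfa odb

Answer: xjfy
gzpda
cbni
wfa
odb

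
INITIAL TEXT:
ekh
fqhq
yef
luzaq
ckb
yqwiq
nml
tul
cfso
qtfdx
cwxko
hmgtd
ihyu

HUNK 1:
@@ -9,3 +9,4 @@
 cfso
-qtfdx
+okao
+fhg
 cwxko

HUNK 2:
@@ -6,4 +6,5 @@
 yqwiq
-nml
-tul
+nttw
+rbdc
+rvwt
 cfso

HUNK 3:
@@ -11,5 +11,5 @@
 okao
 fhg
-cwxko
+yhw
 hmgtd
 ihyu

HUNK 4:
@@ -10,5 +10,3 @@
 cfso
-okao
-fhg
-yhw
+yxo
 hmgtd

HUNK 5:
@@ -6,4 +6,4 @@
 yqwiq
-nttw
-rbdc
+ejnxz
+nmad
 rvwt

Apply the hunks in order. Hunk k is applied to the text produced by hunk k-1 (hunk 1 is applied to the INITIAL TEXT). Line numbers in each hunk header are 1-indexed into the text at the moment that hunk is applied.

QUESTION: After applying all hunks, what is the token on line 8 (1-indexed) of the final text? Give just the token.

Hunk 1: at line 9 remove [qtfdx] add [okao,fhg] -> 14 lines: ekh fqhq yef luzaq ckb yqwiq nml tul cfso okao fhg cwxko hmgtd ihyu
Hunk 2: at line 6 remove [nml,tul] add [nttw,rbdc,rvwt] -> 15 lines: ekh fqhq yef luzaq ckb yqwiq nttw rbdc rvwt cfso okao fhg cwxko hmgtd ihyu
Hunk 3: at line 11 remove [cwxko] add [yhw] -> 15 lines: ekh fqhq yef luzaq ckb yqwiq nttw rbdc rvwt cfso okao fhg yhw hmgtd ihyu
Hunk 4: at line 10 remove [okao,fhg,yhw] add [yxo] -> 13 lines: ekh fqhq yef luzaq ckb yqwiq nttw rbdc rvwt cfso yxo hmgtd ihyu
Hunk 5: at line 6 remove [nttw,rbdc] add [ejnxz,nmad] -> 13 lines: ekh fqhq yef luzaq ckb yqwiq ejnxz nmad rvwt cfso yxo hmgtd ihyu
Final line 8: nmad

Answer: nmad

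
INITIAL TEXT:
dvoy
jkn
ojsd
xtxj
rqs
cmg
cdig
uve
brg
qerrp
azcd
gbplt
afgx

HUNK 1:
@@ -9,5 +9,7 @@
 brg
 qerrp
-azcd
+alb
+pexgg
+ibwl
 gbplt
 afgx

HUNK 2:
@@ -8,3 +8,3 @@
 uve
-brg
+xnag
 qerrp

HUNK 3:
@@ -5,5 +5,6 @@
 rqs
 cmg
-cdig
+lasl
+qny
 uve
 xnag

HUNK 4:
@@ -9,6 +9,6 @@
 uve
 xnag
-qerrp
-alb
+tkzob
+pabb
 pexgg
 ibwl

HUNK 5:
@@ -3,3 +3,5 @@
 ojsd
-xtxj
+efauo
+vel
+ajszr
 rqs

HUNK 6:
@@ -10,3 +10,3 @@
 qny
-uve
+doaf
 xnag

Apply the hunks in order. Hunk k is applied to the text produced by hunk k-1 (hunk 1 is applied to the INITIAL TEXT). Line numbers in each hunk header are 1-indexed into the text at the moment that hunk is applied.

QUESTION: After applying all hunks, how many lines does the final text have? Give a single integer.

Hunk 1: at line 9 remove [azcd] add [alb,pexgg,ibwl] -> 15 lines: dvoy jkn ojsd xtxj rqs cmg cdig uve brg qerrp alb pexgg ibwl gbplt afgx
Hunk 2: at line 8 remove [brg] add [xnag] -> 15 lines: dvoy jkn ojsd xtxj rqs cmg cdig uve xnag qerrp alb pexgg ibwl gbplt afgx
Hunk 3: at line 5 remove [cdig] add [lasl,qny] -> 16 lines: dvoy jkn ojsd xtxj rqs cmg lasl qny uve xnag qerrp alb pexgg ibwl gbplt afgx
Hunk 4: at line 9 remove [qerrp,alb] add [tkzob,pabb] -> 16 lines: dvoy jkn ojsd xtxj rqs cmg lasl qny uve xnag tkzob pabb pexgg ibwl gbplt afgx
Hunk 5: at line 3 remove [xtxj] add [efauo,vel,ajszr] -> 18 lines: dvoy jkn ojsd efauo vel ajszr rqs cmg lasl qny uve xnag tkzob pabb pexgg ibwl gbplt afgx
Hunk 6: at line 10 remove [uve] add [doaf] -> 18 lines: dvoy jkn ojsd efauo vel ajszr rqs cmg lasl qny doaf xnag tkzob pabb pexgg ibwl gbplt afgx
Final line count: 18

Answer: 18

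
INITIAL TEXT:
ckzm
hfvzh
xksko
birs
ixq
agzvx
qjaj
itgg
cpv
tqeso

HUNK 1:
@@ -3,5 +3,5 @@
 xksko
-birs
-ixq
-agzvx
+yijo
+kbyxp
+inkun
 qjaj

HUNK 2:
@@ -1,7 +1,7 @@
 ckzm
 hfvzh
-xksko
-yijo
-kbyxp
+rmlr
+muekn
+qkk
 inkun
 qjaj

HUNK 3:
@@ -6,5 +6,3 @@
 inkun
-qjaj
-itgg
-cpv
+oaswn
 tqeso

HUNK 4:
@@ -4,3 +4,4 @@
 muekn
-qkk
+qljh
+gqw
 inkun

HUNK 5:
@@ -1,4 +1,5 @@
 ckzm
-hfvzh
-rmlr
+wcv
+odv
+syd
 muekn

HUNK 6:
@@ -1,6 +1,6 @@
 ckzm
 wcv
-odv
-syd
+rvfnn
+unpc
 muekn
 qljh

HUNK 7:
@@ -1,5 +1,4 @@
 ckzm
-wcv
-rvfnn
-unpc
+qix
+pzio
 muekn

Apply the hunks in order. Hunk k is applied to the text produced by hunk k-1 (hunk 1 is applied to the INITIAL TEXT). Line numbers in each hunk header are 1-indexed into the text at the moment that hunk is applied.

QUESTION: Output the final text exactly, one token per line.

Hunk 1: at line 3 remove [birs,ixq,agzvx] add [yijo,kbyxp,inkun] -> 10 lines: ckzm hfvzh xksko yijo kbyxp inkun qjaj itgg cpv tqeso
Hunk 2: at line 1 remove [xksko,yijo,kbyxp] add [rmlr,muekn,qkk] -> 10 lines: ckzm hfvzh rmlr muekn qkk inkun qjaj itgg cpv tqeso
Hunk 3: at line 6 remove [qjaj,itgg,cpv] add [oaswn] -> 8 lines: ckzm hfvzh rmlr muekn qkk inkun oaswn tqeso
Hunk 4: at line 4 remove [qkk] add [qljh,gqw] -> 9 lines: ckzm hfvzh rmlr muekn qljh gqw inkun oaswn tqeso
Hunk 5: at line 1 remove [hfvzh,rmlr] add [wcv,odv,syd] -> 10 lines: ckzm wcv odv syd muekn qljh gqw inkun oaswn tqeso
Hunk 6: at line 1 remove [odv,syd] add [rvfnn,unpc] -> 10 lines: ckzm wcv rvfnn unpc muekn qljh gqw inkun oaswn tqeso
Hunk 7: at line 1 remove [wcv,rvfnn,unpc] add [qix,pzio] -> 9 lines: ckzm qix pzio muekn qljh gqw inkun oaswn tqeso

Answer: ckzm
qix
pzio
muekn
qljh
gqw
inkun
oaswn
tqeso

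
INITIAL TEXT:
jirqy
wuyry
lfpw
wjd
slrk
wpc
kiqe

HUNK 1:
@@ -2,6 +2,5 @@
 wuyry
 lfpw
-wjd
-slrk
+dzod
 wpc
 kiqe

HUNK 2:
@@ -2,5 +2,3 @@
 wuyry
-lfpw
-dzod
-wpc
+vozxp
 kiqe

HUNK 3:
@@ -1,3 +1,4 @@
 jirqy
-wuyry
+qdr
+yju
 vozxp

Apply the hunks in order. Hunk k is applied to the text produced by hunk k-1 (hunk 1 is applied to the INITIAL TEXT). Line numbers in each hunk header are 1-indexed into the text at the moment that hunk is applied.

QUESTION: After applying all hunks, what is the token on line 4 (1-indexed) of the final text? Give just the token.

Answer: vozxp

Derivation:
Hunk 1: at line 2 remove [wjd,slrk] add [dzod] -> 6 lines: jirqy wuyry lfpw dzod wpc kiqe
Hunk 2: at line 2 remove [lfpw,dzod,wpc] add [vozxp] -> 4 lines: jirqy wuyry vozxp kiqe
Hunk 3: at line 1 remove [wuyry] add [qdr,yju] -> 5 lines: jirqy qdr yju vozxp kiqe
Final line 4: vozxp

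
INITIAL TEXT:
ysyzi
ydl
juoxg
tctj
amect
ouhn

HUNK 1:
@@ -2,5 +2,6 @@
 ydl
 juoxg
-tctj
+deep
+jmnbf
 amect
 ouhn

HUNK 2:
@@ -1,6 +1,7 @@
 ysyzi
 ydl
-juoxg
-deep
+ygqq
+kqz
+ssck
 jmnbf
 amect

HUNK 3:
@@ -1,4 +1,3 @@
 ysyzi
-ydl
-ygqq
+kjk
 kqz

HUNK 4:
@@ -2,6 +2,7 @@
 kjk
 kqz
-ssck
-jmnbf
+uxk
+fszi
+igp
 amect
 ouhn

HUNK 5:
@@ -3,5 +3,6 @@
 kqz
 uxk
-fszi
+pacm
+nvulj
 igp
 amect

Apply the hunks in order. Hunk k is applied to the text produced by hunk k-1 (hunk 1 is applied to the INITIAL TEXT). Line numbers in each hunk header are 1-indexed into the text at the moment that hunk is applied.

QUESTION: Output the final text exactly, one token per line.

Answer: ysyzi
kjk
kqz
uxk
pacm
nvulj
igp
amect
ouhn

Derivation:
Hunk 1: at line 2 remove [tctj] add [deep,jmnbf] -> 7 lines: ysyzi ydl juoxg deep jmnbf amect ouhn
Hunk 2: at line 1 remove [juoxg,deep] add [ygqq,kqz,ssck] -> 8 lines: ysyzi ydl ygqq kqz ssck jmnbf amect ouhn
Hunk 3: at line 1 remove [ydl,ygqq] add [kjk] -> 7 lines: ysyzi kjk kqz ssck jmnbf amect ouhn
Hunk 4: at line 2 remove [ssck,jmnbf] add [uxk,fszi,igp] -> 8 lines: ysyzi kjk kqz uxk fszi igp amect ouhn
Hunk 5: at line 3 remove [fszi] add [pacm,nvulj] -> 9 lines: ysyzi kjk kqz uxk pacm nvulj igp amect ouhn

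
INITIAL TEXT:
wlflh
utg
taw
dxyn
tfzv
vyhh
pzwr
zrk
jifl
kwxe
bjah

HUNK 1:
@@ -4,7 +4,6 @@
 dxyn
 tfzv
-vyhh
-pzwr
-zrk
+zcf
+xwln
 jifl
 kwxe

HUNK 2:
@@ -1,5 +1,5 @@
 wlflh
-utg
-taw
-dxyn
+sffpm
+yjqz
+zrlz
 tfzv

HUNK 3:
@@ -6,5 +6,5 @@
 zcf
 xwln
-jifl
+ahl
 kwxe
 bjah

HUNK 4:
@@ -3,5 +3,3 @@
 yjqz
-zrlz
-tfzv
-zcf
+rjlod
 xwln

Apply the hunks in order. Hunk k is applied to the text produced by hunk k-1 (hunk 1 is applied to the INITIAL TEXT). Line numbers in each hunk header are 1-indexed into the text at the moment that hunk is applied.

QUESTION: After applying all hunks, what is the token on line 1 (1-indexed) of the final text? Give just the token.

Answer: wlflh

Derivation:
Hunk 1: at line 4 remove [vyhh,pzwr,zrk] add [zcf,xwln] -> 10 lines: wlflh utg taw dxyn tfzv zcf xwln jifl kwxe bjah
Hunk 2: at line 1 remove [utg,taw,dxyn] add [sffpm,yjqz,zrlz] -> 10 lines: wlflh sffpm yjqz zrlz tfzv zcf xwln jifl kwxe bjah
Hunk 3: at line 6 remove [jifl] add [ahl] -> 10 lines: wlflh sffpm yjqz zrlz tfzv zcf xwln ahl kwxe bjah
Hunk 4: at line 3 remove [zrlz,tfzv,zcf] add [rjlod] -> 8 lines: wlflh sffpm yjqz rjlod xwln ahl kwxe bjah
Final line 1: wlflh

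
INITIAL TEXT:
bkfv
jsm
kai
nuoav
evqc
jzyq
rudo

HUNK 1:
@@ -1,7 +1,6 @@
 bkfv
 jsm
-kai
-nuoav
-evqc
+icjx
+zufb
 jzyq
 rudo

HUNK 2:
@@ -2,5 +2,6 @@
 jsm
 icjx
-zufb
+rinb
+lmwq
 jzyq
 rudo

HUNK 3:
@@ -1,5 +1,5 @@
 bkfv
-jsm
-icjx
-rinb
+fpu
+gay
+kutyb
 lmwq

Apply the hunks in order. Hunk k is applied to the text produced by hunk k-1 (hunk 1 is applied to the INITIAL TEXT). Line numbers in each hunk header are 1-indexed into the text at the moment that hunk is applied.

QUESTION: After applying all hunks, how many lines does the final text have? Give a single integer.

Answer: 7

Derivation:
Hunk 1: at line 1 remove [kai,nuoav,evqc] add [icjx,zufb] -> 6 lines: bkfv jsm icjx zufb jzyq rudo
Hunk 2: at line 2 remove [zufb] add [rinb,lmwq] -> 7 lines: bkfv jsm icjx rinb lmwq jzyq rudo
Hunk 3: at line 1 remove [jsm,icjx,rinb] add [fpu,gay,kutyb] -> 7 lines: bkfv fpu gay kutyb lmwq jzyq rudo
Final line count: 7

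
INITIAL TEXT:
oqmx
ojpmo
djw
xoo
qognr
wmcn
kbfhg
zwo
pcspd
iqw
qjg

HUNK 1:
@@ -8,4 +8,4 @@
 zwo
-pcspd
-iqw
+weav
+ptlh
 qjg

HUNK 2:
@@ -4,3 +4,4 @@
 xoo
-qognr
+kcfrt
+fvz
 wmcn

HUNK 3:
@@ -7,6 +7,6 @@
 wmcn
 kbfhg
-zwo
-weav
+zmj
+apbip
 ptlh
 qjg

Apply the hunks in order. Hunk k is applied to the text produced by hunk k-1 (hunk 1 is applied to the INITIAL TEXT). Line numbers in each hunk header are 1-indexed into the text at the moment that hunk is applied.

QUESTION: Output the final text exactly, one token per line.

Answer: oqmx
ojpmo
djw
xoo
kcfrt
fvz
wmcn
kbfhg
zmj
apbip
ptlh
qjg

Derivation:
Hunk 1: at line 8 remove [pcspd,iqw] add [weav,ptlh] -> 11 lines: oqmx ojpmo djw xoo qognr wmcn kbfhg zwo weav ptlh qjg
Hunk 2: at line 4 remove [qognr] add [kcfrt,fvz] -> 12 lines: oqmx ojpmo djw xoo kcfrt fvz wmcn kbfhg zwo weav ptlh qjg
Hunk 3: at line 7 remove [zwo,weav] add [zmj,apbip] -> 12 lines: oqmx ojpmo djw xoo kcfrt fvz wmcn kbfhg zmj apbip ptlh qjg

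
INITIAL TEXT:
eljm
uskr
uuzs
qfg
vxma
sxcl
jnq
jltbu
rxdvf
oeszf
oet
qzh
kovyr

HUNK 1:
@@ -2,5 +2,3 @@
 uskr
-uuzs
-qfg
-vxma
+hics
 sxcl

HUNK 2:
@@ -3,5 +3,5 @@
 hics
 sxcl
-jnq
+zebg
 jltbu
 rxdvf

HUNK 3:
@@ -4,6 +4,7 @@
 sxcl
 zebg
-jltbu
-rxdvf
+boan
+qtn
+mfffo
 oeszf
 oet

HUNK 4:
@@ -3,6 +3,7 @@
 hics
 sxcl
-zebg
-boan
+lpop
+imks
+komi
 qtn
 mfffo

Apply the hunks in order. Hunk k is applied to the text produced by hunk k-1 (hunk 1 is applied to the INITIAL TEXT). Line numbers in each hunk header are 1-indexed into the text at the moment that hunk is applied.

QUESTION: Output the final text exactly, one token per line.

Hunk 1: at line 2 remove [uuzs,qfg,vxma] add [hics] -> 11 lines: eljm uskr hics sxcl jnq jltbu rxdvf oeszf oet qzh kovyr
Hunk 2: at line 3 remove [jnq] add [zebg] -> 11 lines: eljm uskr hics sxcl zebg jltbu rxdvf oeszf oet qzh kovyr
Hunk 3: at line 4 remove [jltbu,rxdvf] add [boan,qtn,mfffo] -> 12 lines: eljm uskr hics sxcl zebg boan qtn mfffo oeszf oet qzh kovyr
Hunk 4: at line 3 remove [zebg,boan] add [lpop,imks,komi] -> 13 lines: eljm uskr hics sxcl lpop imks komi qtn mfffo oeszf oet qzh kovyr

Answer: eljm
uskr
hics
sxcl
lpop
imks
komi
qtn
mfffo
oeszf
oet
qzh
kovyr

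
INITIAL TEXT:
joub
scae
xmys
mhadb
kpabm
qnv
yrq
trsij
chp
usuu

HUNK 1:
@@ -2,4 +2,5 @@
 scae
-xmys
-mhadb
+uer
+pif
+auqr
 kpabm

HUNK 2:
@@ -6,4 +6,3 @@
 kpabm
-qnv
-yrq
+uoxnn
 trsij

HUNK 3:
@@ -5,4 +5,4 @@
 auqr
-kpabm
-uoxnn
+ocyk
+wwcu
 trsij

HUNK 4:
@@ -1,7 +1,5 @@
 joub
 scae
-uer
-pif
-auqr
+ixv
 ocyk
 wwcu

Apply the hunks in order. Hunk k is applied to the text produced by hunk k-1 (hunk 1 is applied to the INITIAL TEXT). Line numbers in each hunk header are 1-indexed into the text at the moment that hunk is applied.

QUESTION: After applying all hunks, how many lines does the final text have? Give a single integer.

Answer: 8

Derivation:
Hunk 1: at line 2 remove [xmys,mhadb] add [uer,pif,auqr] -> 11 lines: joub scae uer pif auqr kpabm qnv yrq trsij chp usuu
Hunk 2: at line 6 remove [qnv,yrq] add [uoxnn] -> 10 lines: joub scae uer pif auqr kpabm uoxnn trsij chp usuu
Hunk 3: at line 5 remove [kpabm,uoxnn] add [ocyk,wwcu] -> 10 lines: joub scae uer pif auqr ocyk wwcu trsij chp usuu
Hunk 4: at line 1 remove [uer,pif,auqr] add [ixv] -> 8 lines: joub scae ixv ocyk wwcu trsij chp usuu
Final line count: 8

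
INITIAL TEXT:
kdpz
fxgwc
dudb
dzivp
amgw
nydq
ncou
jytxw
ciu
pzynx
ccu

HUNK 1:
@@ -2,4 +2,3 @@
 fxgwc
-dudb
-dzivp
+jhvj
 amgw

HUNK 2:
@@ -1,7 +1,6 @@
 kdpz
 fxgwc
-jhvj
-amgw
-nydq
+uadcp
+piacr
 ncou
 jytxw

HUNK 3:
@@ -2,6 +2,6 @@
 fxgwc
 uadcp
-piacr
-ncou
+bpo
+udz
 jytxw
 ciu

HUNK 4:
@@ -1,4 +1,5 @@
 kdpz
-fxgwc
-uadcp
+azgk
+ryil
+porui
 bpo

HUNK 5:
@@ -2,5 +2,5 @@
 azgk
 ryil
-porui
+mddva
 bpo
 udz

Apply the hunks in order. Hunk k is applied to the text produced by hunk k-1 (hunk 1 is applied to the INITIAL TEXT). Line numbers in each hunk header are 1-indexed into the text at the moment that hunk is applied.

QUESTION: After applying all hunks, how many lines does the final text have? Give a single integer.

Answer: 10

Derivation:
Hunk 1: at line 2 remove [dudb,dzivp] add [jhvj] -> 10 lines: kdpz fxgwc jhvj amgw nydq ncou jytxw ciu pzynx ccu
Hunk 2: at line 1 remove [jhvj,amgw,nydq] add [uadcp,piacr] -> 9 lines: kdpz fxgwc uadcp piacr ncou jytxw ciu pzynx ccu
Hunk 3: at line 2 remove [piacr,ncou] add [bpo,udz] -> 9 lines: kdpz fxgwc uadcp bpo udz jytxw ciu pzynx ccu
Hunk 4: at line 1 remove [fxgwc,uadcp] add [azgk,ryil,porui] -> 10 lines: kdpz azgk ryil porui bpo udz jytxw ciu pzynx ccu
Hunk 5: at line 2 remove [porui] add [mddva] -> 10 lines: kdpz azgk ryil mddva bpo udz jytxw ciu pzynx ccu
Final line count: 10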